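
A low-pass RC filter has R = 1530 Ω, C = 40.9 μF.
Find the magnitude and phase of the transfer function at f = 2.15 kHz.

Step 1 — Angular frequency: ω = 2π·2150 = 1.351e+04 rad/s.
Step 2 — Transfer function: H(jω) = 1/(1 + jωRC).
Step 3 — Denominator: 1 + jωRC = 1 + j·1.351e+04·1530·4.09e-05 = 1 + j845.3.
Step 4 — H = 1.399e-06 - j0.001183.
Step 5 — Magnitude: |H| = 0.001183 (-58.5 dB); phase: φ = -89.9°.

|H| = 0.001183 (-58.5 dB), φ = -89.9°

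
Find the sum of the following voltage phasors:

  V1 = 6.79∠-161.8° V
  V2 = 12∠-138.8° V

Step 1 — Convert each phasor to rectangular form:
  V1 = 6.79·(cos(-161.8°) + j·sin(-161.8°)) = -6.45 - j2.121 V
  V2 = 12·(cos(-138.8°) + j·sin(-138.8°)) = -9.029 - j7.904 V
Step 2 — Sum components: V_total = -15.48 - j10.03 V.
Step 3 — Convert to polar: |V_total| = 18.44 V, ∠V_total = -147.1°.

V_total = 18.44∠-147.1° V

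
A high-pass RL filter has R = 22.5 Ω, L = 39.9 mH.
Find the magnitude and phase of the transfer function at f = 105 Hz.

Step 1 — Angular frequency: ω = 2π·105 = 659.7 rad/s.
Step 2 — Transfer function: H(jω) = jωL/(R + jωL).
Step 3 — Numerator jωL = j·26.32; denominator R + jωL = 22.5 + j26.32.
Step 4 — H = 0.5778 + j0.4939.
Step 5 — Magnitude: |H| = 0.7602 (-2.4 dB); phase: φ = 40.5°.

|H| = 0.7602 (-2.4 dB), φ = 40.5°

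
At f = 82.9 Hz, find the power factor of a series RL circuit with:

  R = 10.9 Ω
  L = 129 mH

Step 1 — Angular frequency: ω = 2π·f = 2π·82.9 = 520.9 rad/s.
Step 2 — Component impedances:
  R: Z = R = 10.9 Ω
  L: Z = jωL = j·520.9·0.129 = 0 + j67.19 Ω
Step 3 — Series combination: Z_total = R + L = 10.9 + j67.19 Ω = 68.07∠80.8° Ω.
Step 4 — Power factor: PF = cos(φ) = Re(Z)/|Z| = 10.9/68.07 = 0.1601.
Step 5 — Type: Im(Z) = 67.19 ⇒ lagging (phase φ = 80.8°).

PF = 0.1601 (lagging, φ = 80.8°)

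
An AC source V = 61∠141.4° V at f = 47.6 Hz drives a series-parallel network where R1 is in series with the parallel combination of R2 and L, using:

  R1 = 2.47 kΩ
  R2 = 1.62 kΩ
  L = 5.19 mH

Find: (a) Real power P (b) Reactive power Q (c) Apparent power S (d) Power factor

Step 1 — Angular frequency: ω = 2π·f = 2π·47.6 = 299.1 rad/s.
Step 2 — Component impedances:
  R1: Z = R = 2470 Ω
  R2: Z = R = 1620 Ω
  L: Z = jωL = j·299.1·0.00519 = 0 + j1.552 Ω
Step 3 — Parallel branch: R2 || L = 1/(1/R2 + 1/L) = 0.001487 + j1.552 Ω.
Step 4 — Series with R1: Z_total = R1 + (R2 || L) = 2470 + j1.552 Ω = 2470∠0.0° Ω.
Step 5 — Source phasor: V = 61∠141.4° V = -47.67 + j38.06 V.
Step 6 — Current: I = V / Z = -0.01929 + j0.01542 A = 0.0247∠141.4° A.
Step 7 — Complex power: S = V·I* = 1.506 + j0.0009467 VA.
Step 8 — Real power: P = Re(S) = 1.506 W.
Step 9 — Reactive power: Q = Im(S) = 0.0009467 VAR.
Step 10 — Apparent power: |S| = 1.506 VA.
Step 11 — Power factor: PF = P/|S| = 1 (lagging).

(a) P = 1.506 W  (b) Q = 0.0009467 VAR  (c) S = 1.506 VA  (d) PF = 1 (lagging)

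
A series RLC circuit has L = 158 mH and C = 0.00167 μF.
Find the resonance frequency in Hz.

Step 1 — Resonance condition Im(Z)=0 gives ω₀ = 1/√(LC).
Step 2 — ω₀ = 1/√(0.158·1.67e-09) = 6.156e+04 rad/s.
Step 3 — f₀ = ω₀/(2π) = 9798 Hz.

f₀ = 9798 Hz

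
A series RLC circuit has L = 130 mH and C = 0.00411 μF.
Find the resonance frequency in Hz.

Step 1 — Resonance condition Im(Z)=0 gives ω₀ = 1/√(LC).
Step 2 — ω₀ = 1/√(0.13·4.11e-09) = 4.326e+04 rad/s.
Step 3 — f₀ = ω₀/(2π) = 6885 Hz.

f₀ = 6885 Hz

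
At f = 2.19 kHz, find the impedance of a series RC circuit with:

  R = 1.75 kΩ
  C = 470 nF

Step 1 — Angular frequency: ω = 2π·f = 2π·2190 = 1.376e+04 rad/s.
Step 2 — Component impedances:
  R: Z = R = 1750 Ω
  C: Z = 1/(jωC) = -j/(ω·C) = 0 - j154.6 Ω
Step 3 — Series combination: Z_total = R + C = 1750 - j154.6 Ω = 1757∠-5.0° Ω.

Z = 1750 - j154.6 Ω = 1757∠-5.0° Ω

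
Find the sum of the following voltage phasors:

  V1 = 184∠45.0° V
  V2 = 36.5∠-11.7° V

Step 1 — Convert each phasor to rectangular form:
  V1 = 184·(cos(45.0°) + j·sin(45.0°)) = 130.1 + j130.1 V
  V2 = 36.5·(cos(-11.7°) + j·sin(-11.7°)) = 35.74 - j7.402 V
Step 2 — Sum components: V_total = 165.8 + j122.7 V.
Step 3 — Convert to polar: |V_total| = 206.3 V, ∠V_total = 36.5°.

V_total = 206.3∠36.5° V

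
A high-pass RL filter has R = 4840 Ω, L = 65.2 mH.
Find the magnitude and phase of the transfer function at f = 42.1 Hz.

Step 1 — Angular frequency: ω = 2π·42.1 = 264.5 rad/s.
Step 2 — Transfer function: H(jω) = jωL/(R + jωL).
Step 3 — Numerator jωL = j·17.25; denominator R + jωL = 4840 + j17.25.
Step 4 — H = 1.27e-05 + j0.003563.
Step 5 — Magnitude: |H| = 0.003563 (-49.0 dB); phase: φ = 89.8°.

|H| = 0.003563 (-49.0 dB), φ = 89.8°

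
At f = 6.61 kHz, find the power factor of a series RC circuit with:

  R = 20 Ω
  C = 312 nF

Step 1 — Angular frequency: ω = 2π·f = 2π·6610 = 4.153e+04 rad/s.
Step 2 — Component impedances:
  R: Z = R = 20 Ω
  C: Z = 1/(jωC) = -j/(ω·C) = 0 - j77.17 Ω
Step 3 — Series combination: Z_total = R + C = 20 - j77.17 Ω = 79.72∠-75.5° Ω.
Step 4 — Power factor: PF = cos(φ) = Re(Z)/|Z| = 20/79.72 = 0.2509.
Step 5 — Type: Im(Z) = -77.17 ⇒ leading (phase φ = -75.5°).

PF = 0.2509 (leading, φ = -75.5°)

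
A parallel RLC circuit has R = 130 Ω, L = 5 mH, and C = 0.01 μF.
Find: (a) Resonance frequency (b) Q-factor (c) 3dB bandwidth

Step 1 — Resonance: ω₀ = 1/√(LC) = 1/√(0.005·1e-08) = 1.414e+05 rad/s.
Step 2 — f₀ = ω₀/(2π) = 2.251e+04 Hz.
Step 3 — Parallel Q: Q = R/(ω₀L) = 130/(1.414e+05·0.005) = 0.1838.
Step 4 — Bandwidth: Δω = ω₀/Q = 7.692e+05 rad/s; BW = Δω/(2π) = 1.224e+05 Hz.

(a) f₀ = 2.251e+04 Hz  (b) Q = 0.1838  (c) BW = 1.224e+05 Hz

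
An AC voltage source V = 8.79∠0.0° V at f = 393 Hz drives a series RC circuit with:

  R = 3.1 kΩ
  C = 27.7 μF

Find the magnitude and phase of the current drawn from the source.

Step 1 — Angular frequency: ω = 2π·f = 2π·393 = 2469 rad/s.
Step 2 — Component impedances:
  R: Z = R = 3100 Ω
  C: Z = 1/(jωC) = -j/(ω·C) = 0 - j14.62 Ω
Step 3 — Series combination: Z_total = R + C = 3100 - j14.62 Ω = 3100∠-0.3° Ω.
Step 4 — Source phasor: V = 8.79∠0.0° V = 8.79 V.
Step 5 — Ohm's law: I = V / Z_total = (8.79) / (3100 - j14.62) = 0.002835 + j1.337e-05 A.
Step 6 — Convert to polar: |I| = 0.002835 A, ∠I = 0.3°.

I = 0.002835∠0.3° A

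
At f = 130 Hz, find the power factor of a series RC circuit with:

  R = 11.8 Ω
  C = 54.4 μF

Step 1 — Angular frequency: ω = 2π·f = 2π·130 = 816.8 rad/s.
Step 2 — Component impedances:
  R: Z = R = 11.8 Ω
  C: Z = 1/(jωC) = -j/(ω·C) = 0 - j22.5 Ω
Step 3 — Series combination: Z_total = R + C = 11.8 - j22.5 Ω = 25.41∠-62.3° Ω.
Step 4 — Power factor: PF = cos(φ) = Re(Z)/|Z| = 11.8/25.41 = 0.4644.
Step 5 — Type: Im(Z) = -22.5 ⇒ leading (phase φ = -62.3°).

PF = 0.4644 (leading, φ = -62.3°)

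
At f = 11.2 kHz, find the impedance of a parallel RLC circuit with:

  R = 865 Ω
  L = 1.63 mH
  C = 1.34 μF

Step 1 — Angular frequency: ω = 2π·f = 2π·1.12e+04 = 7.037e+04 rad/s.
Step 2 — Component impedances:
  R: Z = R = 865 Ω
  L: Z = jωL = j·7.037e+04·0.00163 = 0 + j114.7 Ω
  C: Z = 1/(jωC) = -j/(ω·C) = 0 - j10.6 Ω
Step 3 — Parallel combination: 1/Z_total = 1/R + 1/L + 1/C; Z_total = 0.1578 - j11.68 Ω = 11.68∠-89.2° Ω.

Z = 0.1578 - j11.68 Ω = 11.68∠-89.2° Ω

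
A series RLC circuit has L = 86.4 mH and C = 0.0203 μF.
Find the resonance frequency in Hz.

Step 1 — Resonance condition Im(Z)=0 gives ω₀ = 1/√(LC).
Step 2 — ω₀ = 1/√(0.0864·2.03e-08) = 2.388e+04 rad/s.
Step 3 — f₀ = ω₀/(2π) = 3800 Hz.

f₀ = 3800 Hz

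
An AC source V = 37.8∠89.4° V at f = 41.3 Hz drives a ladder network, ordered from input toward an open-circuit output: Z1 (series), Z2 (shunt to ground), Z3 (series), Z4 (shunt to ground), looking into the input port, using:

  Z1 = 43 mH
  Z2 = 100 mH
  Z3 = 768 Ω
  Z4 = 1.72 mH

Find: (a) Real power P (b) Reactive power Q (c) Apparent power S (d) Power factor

Step 1 — Angular frequency: ω = 2π·f = 2π·41.3 = 259.5 rad/s.
Step 2 — Component impedances:
  Z1: Z = jωL = j·259.5·0.043 = 0 + j11.16 Ω
  Z2: Z = jωL = j·259.5·0.1 = 0 + j25.95 Ω
  Z3: Z = R = 768 Ω
  Z4: Z = jωL = j·259.5·0.00172 = 0 + j0.4463 Ω
Step 3 — Ladder network (open output): work backward from the far end, alternating series and parallel combinations. Z_in = 0.8758 + j37.08 Ω = 37.09∠88.6° Ω.
Step 4 — Source phasor: V = 37.8∠89.4° V = 0.3958 + j37.8 V.
Step 5 — Current: I = V / Z = 1.019 + j0.0134 A = 1.019∠0.8° A.
Step 6 — Complex power: S = V·I* = 0.9097 + j38.51 VA.
Step 7 — Real power: P = Re(S) = 0.9097 W.
Step 8 — Reactive power: Q = Im(S) = 38.51 VAR.
Step 9 — Apparent power: |S| = 38.53 VA.
Step 10 — Power factor: PF = P/|S| = 0.02361 (lagging).

(a) P = 0.9097 W  (b) Q = 38.51 VAR  (c) S = 38.53 VA  (d) PF = 0.02361 (lagging)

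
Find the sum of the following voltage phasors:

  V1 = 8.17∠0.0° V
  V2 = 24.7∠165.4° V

Step 1 — Convert each phasor to rectangular form:
  V1 = 8.17·(cos(0.0°) + j·sin(0.0°)) = 8.17 V
  V2 = 24.7·(cos(165.4°) + j·sin(165.4°)) = -23.9 + j6.226 V
Step 2 — Sum components: V_total = -15.73 + j6.226 V.
Step 3 — Convert to polar: |V_total| = 16.92 V, ∠V_total = 158.4°.

V_total = 16.92∠158.4° V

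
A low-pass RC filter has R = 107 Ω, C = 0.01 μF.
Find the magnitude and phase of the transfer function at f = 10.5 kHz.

Step 1 — Angular frequency: ω = 2π·1.05e+04 = 6.597e+04 rad/s.
Step 2 — Transfer function: H(jω) = 1/(1 + jωRC).
Step 3 — Denominator: 1 + jωRC = 1 + j·6.597e+04·107·1e-08 = 1 + j0.07059.
Step 4 — H = 0.995 - j0.07024.
Step 5 — Magnitude: |H| = 0.9975 (-0.0 dB); phase: φ = -4.0°.

|H| = 0.9975 (-0.0 dB), φ = -4.0°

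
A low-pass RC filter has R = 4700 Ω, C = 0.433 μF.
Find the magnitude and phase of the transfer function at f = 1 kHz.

Step 1 — Angular frequency: ω = 2π·1000 = 6283 rad/s.
Step 2 — Transfer function: H(jω) = 1/(1 + jωRC).
Step 3 — Denominator: 1 + jωRC = 1 + j·6283·4700·4.33e-07 = 1 + j12.79.
Step 4 — H = 0.006079 - j0.07773.
Step 5 — Magnitude: |H| = 0.07797 (-22.2 dB); phase: φ = -85.5°.

|H| = 0.07797 (-22.2 dB), φ = -85.5°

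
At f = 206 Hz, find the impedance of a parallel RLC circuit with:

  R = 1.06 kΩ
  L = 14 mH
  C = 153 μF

Step 1 — Angular frequency: ω = 2π·f = 2π·206 = 1294 rad/s.
Step 2 — Component impedances:
  R: Z = R = 1060 Ω
  L: Z = jωL = j·1294·0.014 = 0 + j18.12 Ω
  C: Z = 1/(jωC) = -j/(ω·C) = 0 - j5.05 Ω
Step 3 — Parallel combination: 1/Z_total = 1/R + 1/L + 1/C; Z_total = 0.04623 - j7 Ω = 7∠-89.6° Ω.

Z = 0.04623 - j7 Ω = 7∠-89.6° Ω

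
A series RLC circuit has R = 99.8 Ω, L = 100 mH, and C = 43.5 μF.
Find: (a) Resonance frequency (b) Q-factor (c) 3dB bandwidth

Step 1 — Resonance condition Im(Z)=0 gives ω₀ = 1/√(LC).
Step 2 — ω₀ = 1/√(0.1·4.35e-05) = 479.5 rad/s.
Step 3 — f₀ = ω₀/(2π) = 76.31 Hz.
Step 4 — Series Q: Q = ω₀L/R = 479.5·0.1/99.8 = 0.4804.
Step 5 — 3dB bandwidth: Δω = ω₀/Q = 998 rad/s; BW = Δω/(2π) = 158.8 Hz.

(a) f₀ = 76.31 Hz  (b) Q = 0.4804  (c) BW = 158.8 Hz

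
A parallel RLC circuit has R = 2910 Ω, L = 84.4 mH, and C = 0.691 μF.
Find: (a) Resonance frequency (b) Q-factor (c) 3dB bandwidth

Step 1 — Resonance: ω₀ = 1/√(LC) = 1/√(0.0844·6.91e-07) = 4141 rad/s.
Step 2 — f₀ = ω₀/(2π) = 659 Hz.
Step 3 — Parallel Q: Q = R/(ω₀L) = 2910/(4141·0.0844) = 8.326.
Step 4 — Bandwidth: Δω = ω₀/Q = 497.3 rad/s; BW = Δω/(2π) = 79.15 Hz.

(a) f₀ = 659 Hz  (b) Q = 8.326  (c) BW = 79.15 Hz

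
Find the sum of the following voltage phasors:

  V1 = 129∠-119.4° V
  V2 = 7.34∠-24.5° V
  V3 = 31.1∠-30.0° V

Step 1 — Convert each phasor to rectangular form:
  V1 = 129·(cos(-119.4°) + j·sin(-119.4°)) = -63.33 - j112.4 V
  V2 = 7.34·(cos(-24.5°) + j·sin(-24.5°)) = 6.679 - j3.044 V
  V3 = 31.1·(cos(-30.0°) + j·sin(-30.0°)) = 26.93 - j15.55 V
Step 2 — Sum components: V_total = -29.71 - j131 V.
Step 3 — Convert to polar: |V_total| = 134.3 V, ∠V_total = -102.8°.

V_total = 134.3∠-102.8° V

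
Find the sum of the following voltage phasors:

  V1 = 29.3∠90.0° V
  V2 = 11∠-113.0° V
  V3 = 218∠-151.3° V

Step 1 — Convert each phasor to rectangular form:
  V1 = 29.3·(cos(90.0°) + j·sin(90.0°)) = 0 + j29.3 V
  V2 = 11·(cos(-113.0°) + j·sin(-113.0°)) = -4.298 - j10.13 V
  V3 = 218·(cos(-151.3°) + j·sin(-151.3°)) = -191.2 - j104.7 V
Step 2 — Sum components: V_total = -195.5 - j85.51 V.
Step 3 — Convert to polar: |V_total| = 213.4 V, ∠V_total = -156.4°.

V_total = 213.4∠-156.4° V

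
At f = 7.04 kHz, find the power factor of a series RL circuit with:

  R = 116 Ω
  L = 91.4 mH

Step 1 — Angular frequency: ω = 2π·f = 2π·7040 = 4.423e+04 rad/s.
Step 2 — Component impedances:
  R: Z = R = 116 Ω
  L: Z = jωL = j·4.423e+04·0.0914 = 0 + j4043 Ω
Step 3 — Series combination: Z_total = R + L = 116 + j4043 Ω = 4045∠88.4° Ω.
Step 4 — Power factor: PF = cos(φ) = Re(Z)/|Z| = 116/4045 = 0.02868.
Step 5 — Type: Im(Z) = 4043 ⇒ lagging (phase φ = 88.4°).

PF = 0.02868 (lagging, φ = 88.4°)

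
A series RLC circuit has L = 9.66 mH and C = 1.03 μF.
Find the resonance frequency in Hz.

Step 1 — Resonance condition Im(Z)=0 gives ω₀ = 1/√(LC).
Step 2 — ω₀ = 1/√(0.00966·1.03e-06) = 1.003e+04 rad/s.
Step 3 — f₀ = ω₀/(2π) = 1596 Hz.

f₀ = 1596 Hz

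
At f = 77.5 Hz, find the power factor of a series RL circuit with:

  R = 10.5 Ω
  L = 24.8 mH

Step 1 — Angular frequency: ω = 2π·f = 2π·77.5 = 486.9 rad/s.
Step 2 — Component impedances:
  R: Z = R = 10.5 Ω
  L: Z = jωL = j·486.9·0.0248 = 0 + j12.08 Ω
Step 3 — Series combination: Z_total = R + L = 10.5 + j12.08 Ω = 16∠49.0° Ω.
Step 4 — Power factor: PF = cos(φ) = Re(Z)/|Z| = 10.5/16.003 = 0.6561.
Step 5 — Type: Im(Z) = 12.08 ⇒ lagging (phase φ = 49.0°).

PF = 0.6561 (lagging, φ = 49.0°)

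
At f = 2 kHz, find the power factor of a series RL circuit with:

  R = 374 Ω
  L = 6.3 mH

Step 1 — Angular frequency: ω = 2π·f = 2π·2000 = 1.257e+04 rad/s.
Step 2 — Component impedances:
  R: Z = R = 374 Ω
  L: Z = jωL = j·1.257e+04·0.0063 = 0 + j79.17 Ω
Step 3 — Series combination: Z_total = R + L = 374 + j79.17 Ω = 382.3∠12.0° Ω.
Step 4 — Power factor: PF = cos(φ) = Re(Z)/|Z| = 374/382.3 = 0.9783.
Step 5 — Type: Im(Z) = 79.17 ⇒ lagging (phase φ = 12.0°).

PF = 0.9783 (lagging, φ = 12.0°)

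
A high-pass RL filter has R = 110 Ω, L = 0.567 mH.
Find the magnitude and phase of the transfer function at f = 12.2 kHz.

Step 1 — Angular frequency: ω = 2π·1.22e+04 = 7.665e+04 rad/s.
Step 2 — Transfer function: H(jω) = jωL/(R + jωL).
Step 3 — Numerator jωL = j·43.46; denominator R + jωL = 110 + j43.46.
Step 4 — H = 0.135 + j0.3418.
Step 5 — Magnitude: |H| = 0.3675 (-8.7 dB); phase: φ = 68.4°.

|H| = 0.3675 (-8.7 dB), φ = 68.4°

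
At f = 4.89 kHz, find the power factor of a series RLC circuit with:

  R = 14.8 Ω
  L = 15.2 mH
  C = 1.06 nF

Step 1 — Angular frequency: ω = 2π·f = 2π·4890 = 3.072e+04 rad/s.
Step 2 — Component impedances:
  R: Z = R = 14.8 Ω
  L: Z = jωL = j·3.072e+04·0.0152 = 0 + j467 Ω
  C: Z = 1/(jωC) = -j/(ω·C) = 0 - j3.07e+04 Ω
Step 3 — Series combination: Z_total = R + L + C = 14.8 - j3.024e+04 Ω = 3.024e+04∠-90.0° Ω.
Step 4 — Power factor: PF = cos(φ) = Re(Z)/|Z| = 14.8/30238 = 0.0004895.
Step 5 — Type: Im(Z) = -3.024e+04 ⇒ leading (phase φ = -90.0°).

PF = 0.0004895 (leading, φ = -90.0°)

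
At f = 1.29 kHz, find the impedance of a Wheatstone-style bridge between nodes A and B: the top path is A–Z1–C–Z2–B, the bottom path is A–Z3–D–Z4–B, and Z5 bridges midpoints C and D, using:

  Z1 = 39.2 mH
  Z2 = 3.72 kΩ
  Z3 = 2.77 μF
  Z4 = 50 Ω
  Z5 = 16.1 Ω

Step 1 — Angular frequency: ω = 2π·f = 2π·1290 = 8105 rad/s.
Step 2 — Component impedances:
  Z1: Z = jωL = j·8105·0.0392 = 0 + j317.7 Ω
  Z2: Z = R = 3720 Ω
  Z3: Z = 1/(jωC) = -j/(ω·C) = 0 - j44.54 Ω
  Z4: Z = R = 50 Ω
  Z5: Z = R = 16.1 Ω
Step 3 — Bridge requires nodal analysis (the Z5 bridge couples midpoints C and D, so the two paths cannot be reduced to a simple series/parallel combination). Setting node B to ground and injecting 1 A at node A, the 3-node admittance system at A, C, D solves to V_A = Z_AB = 49.83 - j51.77 Ω = 71.86∠-46.1° Ω.

Z = 49.83 - j51.77 Ω = 71.86∠-46.1° Ω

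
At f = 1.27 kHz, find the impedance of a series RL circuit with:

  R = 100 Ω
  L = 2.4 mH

Step 1 — Angular frequency: ω = 2π·f = 2π·1270 = 7980 rad/s.
Step 2 — Component impedances:
  R: Z = R = 100 Ω
  L: Z = jωL = j·7980·0.0024 = 0 + j19.15 Ω
Step 3 — Series combination: Z_total = R + L = 100 + j19.15 Ω = 101.8∠10.8° Ω.

Z = 100 + j19.15 Ω = 101.8∠10.8° Ω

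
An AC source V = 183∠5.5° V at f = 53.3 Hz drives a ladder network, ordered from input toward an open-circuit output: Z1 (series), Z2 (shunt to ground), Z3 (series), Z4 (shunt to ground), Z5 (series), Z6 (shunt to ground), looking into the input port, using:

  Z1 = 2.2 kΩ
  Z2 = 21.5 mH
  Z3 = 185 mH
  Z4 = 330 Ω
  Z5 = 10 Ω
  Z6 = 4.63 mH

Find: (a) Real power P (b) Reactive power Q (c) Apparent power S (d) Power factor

Step 1 — Angular frequency: ω = 2π·f = 2π·53.3 = 334.9 rad/s.
Step 2 — Component impedances:
  Z1: Z = R = 2200 Ω
  Z2: Z = jωL = j·334.9·0.0215 = 0 + j7.2 Ω
  Z3: Z = jωL = j·334.9·0.185 = 0 + j61.96 Ω
  Z4: Z = R = 330 Ω
  Z5: Z = R = 10 Ω
  Z6: Z = jωL = j·334.9·0.00463 = 0 + j1.551 Ω
Step 3 — Ladder network (open output): work backward from the far end, alternating series and parallel combinations. Z_in = 2200 + j6.48 Ω = 2200∠0.2° Ω.
Step 4 — Source phasor: V = 183∠5.5° V = 182.2 + j17.54 V.
Step 5 — Current: I = V / Z = 0.08282 + j0.007728 A = 0.08318∠5.3° A.
Step 6 — Complex power: S = V·I* = 15.22 + j0.04483 VA.
Step 7 — Real power: P = Re(S) = 15.22 W.
Step 8 — Reactive power: Q = Im(S) = 0.04483 VAR.
Step 9 — Apparent power: |S| = 15.22 VA.
Step 10 — Power factor: PF = P/|S| = 1 (lagging).

(a) P = 15.22 W  (b) Q = 0.04483 VAR  (c) S = 15.22 VA  (d) PF = 1 (lagging)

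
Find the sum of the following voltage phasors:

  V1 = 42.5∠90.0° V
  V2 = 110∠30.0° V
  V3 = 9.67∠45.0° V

Step 1 — Convert each phasor to rectangular form:
  V1 = 42.5·(cos(90.0°) + j·sin(90.0°)) = 0 + j42.5 V
  V2 = 110·(cos(30.0°) + j·sin(30.0°)) = 95.26 + j55 V
  V3 = 9.67·(cos(45.0°) + j·sin(45.0°)) = 6.838 + j6.838 V
Step 2 — Sum components: V_total = 102.1 + j104.3 V.
Step 3 — Convert to polar: |V_total| = 146 V, ∠V_total = 45.6°.

V_total = 146∠45.6° V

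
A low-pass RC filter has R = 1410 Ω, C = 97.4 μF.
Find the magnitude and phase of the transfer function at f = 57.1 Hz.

Step 1 — Angular frequency: ω = 2π·57.1 = 358.8 rad/s.
Step 2 — Transfer function: H(jω) = 1/(1 + jωRC).
Step 3 — Denominator: 1 + jωRC = 1 + j·358.8·1410·9.74e-05 = 1 + j49.27.
Step 4 — H = 0.0004117 - j0.02029.
Step 5 — Magnitude: |H| = 0.02029 (-33.9 dB); phase: φ = -88.8°.

|H| = 0.02029 (-33.9 dB), φ = -88.8°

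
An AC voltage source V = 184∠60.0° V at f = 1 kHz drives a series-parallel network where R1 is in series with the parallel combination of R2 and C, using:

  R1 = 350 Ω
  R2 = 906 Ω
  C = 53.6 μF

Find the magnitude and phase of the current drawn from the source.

Step 1 — Angular frequency: ω = 2π·f = 2π·1000 = 6283 rad/s.
Step 2 — Component impedances:
  R1: Z = R = 350 Ω
  R2: Z = R = 906 Ω
  C: Z = 1/(jωC) = -j/(ω·C) = 0 - j2.969 Ω
Step 3 — Parallel branch: R2 || C = 1/(1/R2 + 1/C) = 0.009731 - j2.969 Ω.
Step 4 — Series with R1: Z_total = R1 + (R2 || C) = 350 - j2.969 Ω = 350∠-0.5° Ω.
Step 5 — Source phasor: V = 184∠60.0° V = 92 + j159.3 V.
Step 6 — Ohm's law: I = V / Z_total = (92 + j159.3) / (350 - j2.969) = 0.259 + j0.4575 A.
Step 7 — Convert to polar: |I| = 0.5257 A, ∠I = 60.5°.

I = 0.5257∠60.5° A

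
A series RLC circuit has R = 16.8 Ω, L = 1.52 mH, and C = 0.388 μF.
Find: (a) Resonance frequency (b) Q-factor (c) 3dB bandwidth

Step 1 — Resonance condition Im(Z)=0 gives ω₀ = 1/√(LC).
Step 2 — ω₀ = 1/√(0.00152·3.88e-07) = 4.118e+04 rad/s.
Step 3 — f₀ = ω₀/(2π) = 6554 Hz.
Step 4 — Series Q: Q = ω₀L/R = 4.118e+04·0.00152/16.8 = 3.726.
Step 5 — 3dB bandwidth: Δω = ω₀/Q = 1.105e+04 rad/s; BW = Δω/(2π) = 1759 Hz.

(a) f₀ = 6554 Hz  (b) Q = 3.726  (c) BW = 1759 Hz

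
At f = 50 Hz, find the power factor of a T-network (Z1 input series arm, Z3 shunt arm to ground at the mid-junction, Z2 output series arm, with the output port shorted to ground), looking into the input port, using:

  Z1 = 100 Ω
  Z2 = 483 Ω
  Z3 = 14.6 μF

Step 1 — Angular frequency: ω = 2π·f = 2π·50 = 314.2 rad/s.
Step 2 — Component impedances:
  Z1: Z = R = 100 Ω
  Z2: Z = R = 483 Ω
  Z3: Z = 1/(jωC) = -j/(ω·C) = 0 - j218 Ω
Step 3 — With the output port shorted to ground, the output series arm Z2 runs from the junction to ground; the shunt arm Z3 also runs from the junction to ground. They appear in parallel: Z3 || Z2 = 81.75 - j181.1 Ω.
Step 4 — Series with input arm Z1: Z_in = Z1 + (Z3 || Z2) = 181.8 - j181.1 Ω = 256.6∠-44.9° Ω.
Step 5 — Power factor: PF = cos(φ) = Re(Z)/|Z| = 181.75/256.59 = 0.7083.
Step 6 — Type: Im(Z) = -181.1 ⇒ leading (phase φ = -44.9°).

PF = 0.7083 (leading, φ = -44.9°)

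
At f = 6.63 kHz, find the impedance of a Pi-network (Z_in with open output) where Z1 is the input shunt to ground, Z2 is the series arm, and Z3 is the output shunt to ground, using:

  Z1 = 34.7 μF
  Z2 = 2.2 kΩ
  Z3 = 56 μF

Step 1 — Angular frequency: ω = 2π·f = 2π·6630 = 4.166e+04 rad/s.
Step 2 — Component impedances:
  Z1: Z = 1/(jωC) = -j/(ω·C) = 0 - j0.6918 Ω
  Z2: Z = R = 2200 Ω
  Z3: Z = 1/(jωC) = -j/(ω·C) = 0 - j0.4287 Ω
Step 3 — With open output, the series arm Z2 and the output shunt Z3 appear in series to ground: Z2 + Z3 = 2200 - j0.4287 Ω.
Step 4 — Parallel with input shunt Z1: Z_in = Z1 || (Z2 + Z3) = 0.0002175 - j0.6918 Ω = 0.6918∠-90.0° Ω.

Z = 0.0002175 - j0.6918 Ω = 0.6918∠-90.0° Ω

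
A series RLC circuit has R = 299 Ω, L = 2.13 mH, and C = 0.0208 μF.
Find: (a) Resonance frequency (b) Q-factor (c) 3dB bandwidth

Step 1 — Resonance: ω₀ = 1/√(LC) = 1/√(0.00213·2.08e-08) = 1.502e+05 rad/s.
Step 2 — f₀ = ω₀/(2π) = 2.391e+04 Hz.
Step 3 — Series Q: Q = ω₀L/R = 1.502e+05·0.00213/299 = 1.07.
Step 4 — Bandwidth: Δω = ω₀/Q = 1.404e+05 rad/s; BW = Δω/(2π) = 2.234e+04 Hz.

(a) f₀ = 2.391e+04 Hz  (b) Q = 1.07  (c) BW = 2.234e+04 Hz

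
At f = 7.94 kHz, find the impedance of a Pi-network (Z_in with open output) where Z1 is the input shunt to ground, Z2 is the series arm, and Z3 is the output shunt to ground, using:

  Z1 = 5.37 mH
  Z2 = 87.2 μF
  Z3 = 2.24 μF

Step 1 — Angular frequency: ω = 2π·f = 2π·7940 = 4.989e+04 rad/s.
Step 2 — Component impedances:
  Z1: Z = jωL = j·4.989e+04·0.00537 = 0 + j267.9 Ω
  Z2: Z = 1/(jωC) = -j/(ω·C) = 0 - j0.2299 Ω
  Z3: Z = 1/(jωC) = -j/(ω·C) = 0 - j8.949 Ω
Step 3 — With open output, the series arm Z2 and the output shunt Z3 appear in series to ground: Z2 + Z3 = 0 - j9.178 Ω.
Step 4 — Parallel with input shunt Z1: Z_in = Z1 || (Z2 + Z3) = 0 - j9.504 Ω = 9.504∠-90.0° Ω.

Z = 0 - j9.504 Ω = 9.504∠-90.0° Ω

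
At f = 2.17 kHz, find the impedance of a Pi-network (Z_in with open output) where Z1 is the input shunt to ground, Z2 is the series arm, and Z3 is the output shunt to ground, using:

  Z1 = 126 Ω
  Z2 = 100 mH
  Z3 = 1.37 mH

Step 1 — Angular frequency: ω = 2π·f = 2π·2170 = 1.363e+04 rad/s.
Step 2 — Component impedances:
  Z1: Z = R = 126 Ω
  Z2: Z = jωL = j·1.363e+04·0.1 = 0 + j1363 Ω
  Z3: Z = jωL = j·1.363e+04·0.00137 = 0 + j18.68 Ω
Step 3 — With open output, the series arm Z2 and the output shunt Z3 appear in series to ground: Z2 + Z3 = 0 + j1382 Ω.
Step 4 — Parallel with input shunt Z1: Z_in = Z1 || (Z2 + Z3) = 125 + j11.39 Ω = 125.5∠5.2° Ω.

Z = 125 + j11.39 Ω = 125.5∠5.2° Ω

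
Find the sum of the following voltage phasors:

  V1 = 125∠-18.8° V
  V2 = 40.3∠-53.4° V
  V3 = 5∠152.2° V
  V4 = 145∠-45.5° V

Step 1 — Convert each phasor to rectangular form:
  V1 = 125·(cos(-18.8°) + j·sin(-18.8°)) = 118.3 - j40.28 V
  V2 = 40.3·(cos(-53.4°) + j·sin(-53.4°)) = 24.03 - j32.35 V
  V3 = 5·(cos(152.2°) + j·sin(152.2°)) = -4.423 + j2.332 V
  V4 = 145·(cos(-45.5°) + j·sin(-45.5°)) = 101.6 - j103.4 V
Step 2 — Sum components: V_total = 239.6 - j173.7 V.
Step 3 — Convert to polar: |V_total| = 295.9 V, ∠V_total = -35.9°.

V_total = 295.9∠-35.9° V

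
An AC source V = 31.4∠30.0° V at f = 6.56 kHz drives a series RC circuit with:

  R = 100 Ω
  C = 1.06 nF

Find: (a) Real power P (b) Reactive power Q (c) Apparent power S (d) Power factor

Step 1 — Angular frequency: ω = 2π·f = 2π·6560 = 4.122e+04 rad/s.
Step 2 — Component impedances:
  R: Z = R = 100 Ω
  C: Z = 1/(jωC) = -j/(ω·C) = 0 - j2.289e+04 Ω
Step 3 — Series combination: Z_total = R + C = 100 - j2.289e+04 Ω = 2.289e+04∠-89.7° Ω.
Step 4 — Source phasor: V = 31.4∠30.0° V = 27.19 + j15.7 V.
Step 5 — Current: I = V / Z = -0.0006807 + j0.001191 A = 0.001372∠119.7° A.
Step 6 — Complex power: S = V·I* = 0.0001882 - j0.04308 VA.
Step 7 — Real power: P = Re(S) = 0.0001882 W.
Step 8 — Reactive power: Q = Im(S) = -0.04308 VAR.
Step 9 — Apparent power: |S| = 0.04308 VA.
Step 10 — Power factor: PF = P/|S| = 0.004369 (leading).

(a) P = 0.0001882 W  (b) Q = -0.04308 VAR  (c) S = 0.04308 VA  (d) PF = 0.004369 (leading)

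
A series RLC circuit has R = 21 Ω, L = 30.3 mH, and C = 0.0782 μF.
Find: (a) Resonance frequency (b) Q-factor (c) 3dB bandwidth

Step 1 — Resonance condition Im(Z)=0 gives ω₀ = 1/√(LC).
Step 2 — ω₀ = 1/√(0.0303·7.82e-08) = 2.054e+04 rad/s.
Step 3 — f₀ = ω₀/(2π) = 3270 Hz.
Step 4 — Series Q: Q = ω₀L/R = 2.054e+04·0.0303/21 = 29.64.
Step 5 — 3dB bandwidth: Δω = ω₀/Q = 693.1 rad/s; BW = Δω/(2π) = 110.3 Hz.

(a) f₀ = 3270 Hz  (b) Q = 29.64  (c) BW = 110.3 Hz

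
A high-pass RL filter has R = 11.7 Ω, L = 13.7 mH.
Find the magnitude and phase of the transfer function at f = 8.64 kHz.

Step 1 — Angular frequency: ω = 2π·8640 = 5.429e+04 rad/s.
Step 2 — Transfer function: H(jω) = jωL/(R + jωL).
Step 3 — Numerator jωL = j·743.7; denominator R + jωL = 11.7 + j743.7.
Step 4 — H = 0.9998 + j0.01573.
Step 5 — Magnitude: |H| = 0.9999 (-0.0 dB); phase: φ = 0.9°.

|H| = 0.9999 (-0.0 dB), φ = 0.9°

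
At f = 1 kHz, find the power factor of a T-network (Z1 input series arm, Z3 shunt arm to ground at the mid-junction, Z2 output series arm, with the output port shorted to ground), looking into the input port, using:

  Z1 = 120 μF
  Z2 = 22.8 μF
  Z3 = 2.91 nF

Step 1 — Angular frequency: ω = 2π·f = 2π·1000 = 6283 rad/s.
Step 2 — Component impedances:
  Z1: Z = 1/(jωC) = -j/(ω·C) = 0 - j1.326 Ω
  Z2: Z = 1/(jωC) = -j/(ω·C) = 0 - j6.98 Ω
  Z3: Z = 1/(jωC) = -j/(ω·C) = 0 - j5.469e+04 Ω
Step 3 — With the output port shorted to ground, the output series arm Z2 runs from the junction to ground; the shunt arm Z3 also runs from the junction to ground. They appear in parallel: Z3 || Z2 = 0 - j6.98 Ω.
Step 4 — Series with input arm Z1: Z_in = Z1 + (Z3 || Z2) = 0 - j8.306 Ω = 8.306∠-90.0° Ω.
Step 5 — Power factor: PF = cos(φ) = Re(Z)/|Z| = 0/8.306 = 0.
Step 6 — Type: Im(Z) = -8.306 ⇒ leading (phase φ = -90.0°).

PF = 0 (leading, φ = -90.0°)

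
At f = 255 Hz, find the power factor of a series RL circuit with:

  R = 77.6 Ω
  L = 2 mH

Step 1 — Angular frequency: ω = 2π·f = 2π·255 = 1602 rad/s.
Step 2 — Component impedances:
  R: Z = R = 77.6 Ω
  L: Z = jωL = j·1602·0.002 = 0 + j3.204 Ω
Step 3 — Series combination: Z_total = R + L = 77.6 + j3.204 Ω = 77.67∠2.4° Ω.
Step 4 — Power factor: PF = cos(φ) = Re(Z)/|Z| = 77.6/77.67 = 0.9991.
Step 5 — Type: Im(Z) = 3.204 ⇒ lagging (phase φ = 2.4°).

PF = 0.9991 (lagging, φ = 2.4°)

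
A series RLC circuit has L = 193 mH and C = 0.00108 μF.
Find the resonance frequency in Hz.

Step 1 — Resonance condition Im(Z)=0 gives ω₀ = 1/√(LC).
Step 2 — ω₀ = 1/√(0.193·1.08e-09) = 6.926e+04 rad/s.
Step 3 — f₀ = ω₀/(2π) = 1.102e+04 Hz.

f₀ = 1.102e+04 Hz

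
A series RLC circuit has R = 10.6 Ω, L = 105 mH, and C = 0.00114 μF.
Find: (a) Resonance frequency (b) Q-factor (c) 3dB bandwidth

Step 1 — Resonance condition Im(Z)=0 gives ω₀ = 1/√(LC).
Step 2 — ω₀ = 1/√(0.105·1.14e-09) = 9.14e+04 rad/s.
Step 3 — f₀ = ω₀/(2π) = 1.455e+04 Hz.
Step 4 — Series Q: Q = ω₀L/R = 9.14e+04·0.105/10.6 = 905.4.
Step 5 — 3dB bandwidth: Δω = ω₀/Q = 101 rad/s; BW = Δω/(2π) = 16.07 Hz.

(a) f₀ = 1.455e+04 Hz  (b) Q = 905.4  (c) BW = 16.07 Hz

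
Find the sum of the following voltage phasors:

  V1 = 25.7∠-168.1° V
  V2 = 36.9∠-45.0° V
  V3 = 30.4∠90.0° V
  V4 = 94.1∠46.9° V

Step 1 — Convert each phasor to rectangular form:
  V1 = 25.7·(cos(-168.1°) + j·sin(-168.1°)) = -25.15 - j5.299 V
  V2 = 36.9·(cos(-45.0°) + j·sin(-45.0°)) = 26.09 - j26.09 V
  V3 = 30.4·(cos(90.0°) + j·sin(90.0°)) = 0 + j30.4 V
  V4 = 94.1·(cos(46.9°) + j·sin(46.9°)) = 64.3 + j68.71 V
Step 2 — Sum components: V_total = 65.24 + j67.72 V.
Step 3 — Convert to polar: |V_total| = 94.03 V, ∠V_total = 46.1°.

V_total = 94.03∠46.1° V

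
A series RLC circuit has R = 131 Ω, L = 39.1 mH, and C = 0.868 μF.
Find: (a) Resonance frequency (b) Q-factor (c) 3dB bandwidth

Step 1 — Resonance condition Im(Z)=0 gives ω₀ = 1/√(LC).
Step 2 — ω₀ = 1/√(0.0391·8.68e-07) = 5428 rad/s.
Step 3 — f₀ = ω₀/(2π) = 863.9 Hz.
Step 4 — Series Q: Q = ω₀L/R = 5428·0.0391/131 = 1.62.
Step 5 — 3dB bandwidth: Δω = ω₀/Q = 3350 rad/s; BW = Δω/(2π) = 533.2 Hz.

(a) f₀ = 863.9 Hz  (b) Q = 1.62  (c) BW = 533.2 Hz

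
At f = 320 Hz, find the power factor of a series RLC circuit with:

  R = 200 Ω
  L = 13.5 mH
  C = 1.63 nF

Step 1 — Angular frequency: ω = 2π·f = 2π·320 = 2011 rad/s.
Step 2 — Component impedances:
  R: Z = R = 200 Ω
  L: Z = jωL = j·2011·0.0135 = 0 + j27.14 Ω
  C: Z = 1/(jωC) = -j/(ω·C) = 0 - j3.051e+05 Ω
Step 3 — Series combination: Z_total = R + L + C = 200 - j3.051e+05 Ω = 3.051e+05∠-90.0° Ω.
Step 4 — Power factor: PF = cos(φ) = Re(Z)/|Z| = 200/3.051e+05 = 0.0006555.
Step 5 — Type: Im(Z) = -3.051e+05 ⇒ leading (phase φ = -90.0°).

PF = 0.0006555 (leading, φ = -90.0°)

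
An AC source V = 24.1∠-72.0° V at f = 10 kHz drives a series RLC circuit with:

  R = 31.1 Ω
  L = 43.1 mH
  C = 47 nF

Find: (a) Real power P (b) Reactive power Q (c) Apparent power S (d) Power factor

Step 1 — Angular frequency: ω = 2π·f = 2π·1e+04 = 6.283e+04 rad/s.
Step 2 — Component impedances:
  R: Z = R = 31.1 Ω
  L: Z = jωL = j·6.283e+04·0.0431 = 0 + j2708 Ω
  C: Z = 1/(jωC) = -j/(ω·C) = 0 - j338.6 Ω
Step 3 — Series combination: Z_total = R + L + C = 31.1 + j2369 Ω = 2370∠89.2° Ω.
Step 4 — Source phasor: V = 24.1∠-72.0° V = 7.447 - j22.92 V.
Step 5 — Current: I = V / Z = -0.009631 - j0.003269 A = 0.01017∠-161.2° A.
Step 6 — Complex power: S = V·I* = 0.003217 + j0.2451 VA.
Step 7 — Real power: P = Re(S) = 0.003217 W.
Step 8 — Reactive power: Q = Im(S) = 0.2451 VAR.
Step 9 — Apparent power: |S| = 0.2451 VA.
Step 10 — Power factor: PF = P/|S| = 0.01312 (lagging).

(a) P = 0.003217 W  (b) Q = 0.2451 VAR  (c) S = 0.2451 VA  (d) PF = 0.01312 (lagging)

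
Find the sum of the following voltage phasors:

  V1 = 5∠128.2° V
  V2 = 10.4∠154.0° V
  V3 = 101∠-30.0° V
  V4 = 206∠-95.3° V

Step 1 — Convert each phasor to rectangular form:
  V1 = 5·(cos(128.2°) + j·sin(128.2°)) = -3.092 + j3.929 V
  V2 = 10.4·(cos(154.0°) + j·sin(154.0°)) = -9.347 + j4.559 V
  V3 = 101·(cos(-30.0°) + j·sin(-30.0°)) = 87.47 - j50.5 V
  V4 = 206·(cos(-95.3°) + j·sin(-95.3°)) = -19.03 - j205.1 V
Step 2 — Sum components: V_total = 56 - j247.1 V.
Step 3 — Convert to polar: |V_total| = 253.4 V, ∠V_total = -77.2°.

V_total = 253.4∠-77.2° V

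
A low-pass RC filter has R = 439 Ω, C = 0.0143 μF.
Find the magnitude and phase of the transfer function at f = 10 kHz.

Step 1 — Angular frequency: ω = 2π·1e+04 = 6.283e+04 rad/s.
Step 2 — Transfer function: H(jω) = 1/(1 + jωRC).
Step 3 — Denominator: 1 + jωRC = 1 + j·6.283e+04·439·1.43e-08 = 1 + j0.3944.
Step 4 — H = 0.8654 - j0.3413.
Step 5 — Magnitude: |H| = 0.9302 (-0.6 dB); phase: φ = -21.5°.

|H| = 0.9302 (-0.6 dB), φ = -21.5°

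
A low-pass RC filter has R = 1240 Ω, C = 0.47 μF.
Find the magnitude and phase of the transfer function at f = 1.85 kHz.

Step 1 — Angular frequency: ω = 2π·1850 = 1.162e+04 rad/s.
Step 2 — Transfer function: H(jω) = 1/(1 + jωRC).
Step 3 — Denominator: 1 + jωRC = 1 + j·1.162e+04·1240·4.7e-07 = 1 + j6.774.
Step 4 — H = 0.02133 - j0.1445.
Step 5 — Magnitude: |H| = 0.146 (-16.7 dB); phase: φ = -81.6°.

|H| = 0.146 (-16.7 dB), φ = -81.6°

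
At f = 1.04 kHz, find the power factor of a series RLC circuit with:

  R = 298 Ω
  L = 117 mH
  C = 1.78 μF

Step 1 — Angular frequency: ω = 2π·f = 2π·1040 = 6535 rad/s.
Step 2 — Component impedances:
  R: Z = R = 298 Ω
  L: Z = jωL = j·6535·0.117 = 0 + j764.5 Ω
  C: Z = 1/(jωC) = -j/(ω·C) = 0 - j85.97 Ω
Step 3 — Series combination: Z_total = R + L + C = 298 + j678.6 Ω = 741.1∠66.3° Ω.
Step 4 — Power factor: PF = cos(φ) = Re(Z)/|Z| = 298/741.1 = 0.4021.
Step 5 — Type: Im(Z) = 678.6 ⇒ lagging (phase φ = 66.3°).

PF = 0.4021 (lagging, φ = 66.3°)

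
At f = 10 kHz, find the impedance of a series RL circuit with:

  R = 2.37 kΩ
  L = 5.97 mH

Step 1 — Angular frequency: ω = 2π·f = 2π·1e+04 = 6.283e+04 rad/s.
Step 2 — Component impedances:
  R: Z = R = 2370 Ω
  L: Z = jωL = j·6.283e+04·0.00597 = 0 + j375.1 Ω
Step 3 — Series combination: Z_total = R + L = 2370 + j375.1 Ω = 2400∠9.0° Ω.

Z = 2370 + j375.1 Ω = 2400∠9.0° Ω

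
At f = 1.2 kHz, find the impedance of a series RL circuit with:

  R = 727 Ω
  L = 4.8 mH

Step 1 — Angular frequency: ω = 2π·f = 2π·1200 = 7540 rad/s.
Step 2 — Component impedances:
  R: Z = R = 727 Ω
  L: Z = jωL = j·7540·0.0048 = 0 + j36.19 Ω
Step 3 — Series combination: Z_total = R + L = 727 + j36.19 Ω = 727.9∠2.8° Ω.

Z = 727 + j36.19 Ω = 727.9∠2.8° Ω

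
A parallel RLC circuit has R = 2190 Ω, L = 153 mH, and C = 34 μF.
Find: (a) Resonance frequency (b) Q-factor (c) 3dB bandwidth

Step 1 — Resonance: ω₀ = 1/√(LC) = 1/√(0.153·3.4e-05) = 438.4 rad/s.
Step 2 — f₀ = ω₀/(2π) = 69.78 Hz.
Step 3 — Parallel Q: Q = R/(ω₀L) = 2190/(438.4·0.153) = 32.65.
Step 4 — Bandwidth: Δω = ω₀/Q = 13.43 rad/s; BW = Δω/(2π) = 2.137 Hz.

(a) f₀ = 69.78 Hz  (b) Q = 32.65  (c) BW = 2.137 Hz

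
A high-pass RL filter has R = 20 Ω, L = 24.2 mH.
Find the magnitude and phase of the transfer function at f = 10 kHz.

Step 1 — Angular frequency: ω = 2π·1e+04 = 6.283e+04 rad/s.
Step 2 — Transfer function: H(jω) = jωL/(R + jωL).
Step 3 — Numerator jωL = j·1521; denominator R + jωL = 20 + j1521.
Step 4 — H = 0.9998 + j0.01315.
Step 5 — Magnitude: |H| = 0.9999 (-0.0 dB); phase: φ = 0.8°.

|H| = 0.9999 (-0.0 dB), φ = 0.8°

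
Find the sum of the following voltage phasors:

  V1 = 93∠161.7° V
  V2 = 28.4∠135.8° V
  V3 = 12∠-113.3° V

Step 1 — Convert each phasor to rectangular form:
  V1 = 93·(cos(161.7°) + j·sin(161.7°)) = -88.3 + j29.2 V
  V2 = 28.4·(cos(135.8°) + j·sin(135.8°)) = -20.36 + j19.8 V
  V3 = 12·(cos(-113.3°) + j·sin(-113.3°)) = -4.747 - j11.02 V
Step 2 — Sum components: V_total = -113.4 + j37.98 V.
Step 3 — Convert to polar: |V_total| = 119.6 V, ∠V_total = 161.5°.

V_total = 119.6∠161.5° V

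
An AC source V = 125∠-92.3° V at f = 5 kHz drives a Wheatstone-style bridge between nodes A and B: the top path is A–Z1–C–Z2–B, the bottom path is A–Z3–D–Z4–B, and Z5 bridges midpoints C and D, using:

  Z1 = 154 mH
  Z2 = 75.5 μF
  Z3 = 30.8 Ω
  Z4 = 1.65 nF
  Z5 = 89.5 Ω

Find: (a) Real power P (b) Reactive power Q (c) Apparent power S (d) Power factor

Step 1 — Angular frequency: ω = 2π·f = 2π·5000 = 3.142e+04 rad/s.
Step 2 — Component impedances:
  Z1: Z = jωL = j·3.142e+04·0.154 = 0 + j4838 Ω
  Z2: Z = 1/(jωC) = -j/(ω·C) = 0 - j0.4216 Ω
  Z3: Z = R = 30.8 Ω
  Z4: Z = 1/(jωC) = -j/(ω·C) = 0 - j1.929e+04 Ω
  Z5: Z = R = 89.5 Ω
Step 3 — Bridge requires nodal analysis (the Z5 bridge couples midpoints C and D, so the two paths cannot be reduced to a simple series/parallel combination). Setting node B to ground and injecting 1 A at node A, the 3-node admittance system at A, C, D solves to V_A = Z_AB = 120.2 + j2.153 Ω = 120.3∠1.0° Ω.
Step 4 — Source phasor: V = 125∠-92.3° V = -5.016 - j124.9 V.
Step 5 — Current: I = V / Z = -0.0603 - j1.038 A = 1.039∠-93.3° A.
Step 6 — Complex power: S = V·I* = 129.9 + j2.326 VA.
Step 7 — Real power: P = Re(S) = 129.9 W.
Step 8 — Reactive power: Q = Im(S) = 2.326 VAR.
Step 9 — Apparent power: |S| = 129.9 VA.
Step 10 — Power factor: PF = P/|S| = 0.9998 (lagging).

(a) P = 129.9 W  (b) Q = 2.326 VAR  (c) S = 129.9 VA  (d) PF = 0.9998 (lagging)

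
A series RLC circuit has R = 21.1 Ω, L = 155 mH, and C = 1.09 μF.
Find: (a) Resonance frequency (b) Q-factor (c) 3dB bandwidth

Step 1 — Resonance condition Im(Z)=0 gives ω₀ = 1/√(LC).
Step 2 — ω₀ = 1/√(0.155·1.09e-06) = 2433 rad/s.
Step 3 — f₀ = ω₀/(2π) = 387.2 Hz.
Step 4 — Series Q: Q = ω₀L/R = 2433·0.155/21.1 = 17.87.
Step 5 — 3dB bandwidth: Δω = ω₀/Q = 136.1 rad/s; BW = Δω/(2π) = 21.67 Hz.

(a) f₀ = 387.2 Hz  (b) Q = 17.87  (c) BW = 21.67 Hz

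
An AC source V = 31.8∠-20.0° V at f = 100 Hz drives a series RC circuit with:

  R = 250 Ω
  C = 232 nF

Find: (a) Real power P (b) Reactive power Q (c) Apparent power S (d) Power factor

Step 1 — Angular frequency: ω = 2π·f = 2π·100 = 628.3 rad/s.
Step 2 — Component impedances:
  R: Z = R = 250 Ω
  C: Z = 1/(jωC) = -j/(ω·C) = 0 - j6860 Ω
Step 3 — Series combination: Z_total = R + C = 250 - j6860 Ω = 6865∠-87.9° Ω.
Step 4 — Source phasor: V = 31.8∠-20.0° V = 29.88 - j10.88 V.
Step 5 — Current: I = V / Z = 0.001742 + j0.004292 A = 0.004632∠67.9° A.
Step 6 — Complex power: S = V·I* = 0.005365 - j0.1472 VA.
Step 7 — Real power: P = Re(S) = 0.005365 W.
Step 8 — Reactive power: Q = Im(S) = -0.1472 VAR.
Step 9 — Apparent power: |S| = 0.1473 VA.
Step 10 — Power factor: PF = P/|S| = 0.03642 (leading).

(a) P = 0.005365 W  (b) Q = -0.1472 VAR  (c) S = 0.1473 VA  (d) PF = 0.03642 (leading)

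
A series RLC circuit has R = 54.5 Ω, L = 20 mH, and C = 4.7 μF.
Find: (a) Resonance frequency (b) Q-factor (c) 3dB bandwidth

Step 1 — Resonance: ω₀ = 1/√(LC) = 1/√(0.02·4.7e-06) = 3262 rad/s.
Step 2 — f₀ = ω₀/(2π) = 519.1 Hz.
Step 3 — Series Q: Q = ω₀L/R = 3262·0.02/54.5 = 1.197.
Step 4 — Bandwidth: Δω = ω₀/Q = 2725 rad/s; BW = Δω/(2π) = 433.7 Hz.

(a) f₀ = 519.1 Hz  (b) Q = 1.197  (c) BW = 433.7 Hz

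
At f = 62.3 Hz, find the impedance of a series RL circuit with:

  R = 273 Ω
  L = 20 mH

Step 1 — Angular frequency: ω = 2π·f = 2π·62.3 = 391.4 rad/s.
Step 2 — Component impedances:
  R: Z = R = 273 Ω
  L: Z = jωL = j·391.4·0.02 = 0 + j7.829 Ω
Step 3 — Series combination: Z_total = R + L = 273 + j7.829 Ω = 273.1∠1.6° Ω.

Z = 273 + j7.829 Ω = 273.1∠1.6° Ω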